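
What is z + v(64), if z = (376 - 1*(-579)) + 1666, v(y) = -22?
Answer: 2599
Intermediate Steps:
z = 2621 (z = (376 + 579) + 1666 = 955 + 1666 = 2621)
z + v(64) = 2621 - 22 = 2599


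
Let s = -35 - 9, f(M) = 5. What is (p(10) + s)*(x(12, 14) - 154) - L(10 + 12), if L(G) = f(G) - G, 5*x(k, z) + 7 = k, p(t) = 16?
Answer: 4301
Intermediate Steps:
s = -44
x(k, z) = -7/5 + k/5
L(G) = 5 - G
(p(10) + s)*(x(12, 14) - 154) - L(10 + 12) = (16 - 44)*((-7/5 + (⅕)*12) - 154) - (5 - (10 + 12)) = -28*((-7/5 + 12/5) - 154) - (5 - 1*22) = -28*(1 - 154) - (5 - 22) = -28*(-153) - 1*(-17) = 4284 + 17 = 4301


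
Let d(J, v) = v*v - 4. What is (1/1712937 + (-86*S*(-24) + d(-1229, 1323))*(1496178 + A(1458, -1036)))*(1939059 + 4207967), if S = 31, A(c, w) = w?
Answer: 28562757767205736452046862/1712937 ≈ 1.6675e+19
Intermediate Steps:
d(J, v) = -4 + v² (d(J, v) = v² - 4 = -4 + v²)
(1/1712937 + (-86*S*(-24) + d(-1229, 1323))*(1496178 + A(1458, -1036)))*(1939059 + 4207967) = (1/1712937 + (-86*31*(-24) + (-4 + 1323²))*(1496178 - 1036))*(1939059 + 4207967) = (1/1712937 + (-2666*(-24) + (-4 + 1750329))*1495142)*6147026 = (1/1712937 + (63984 + 1750325)*1495142)*6147026 = (1/1712937 + 1814309*1495142)*6147026 = (1/1712937 + 2712649586878)*6147026 = (4646597845398040687/1712937)*6147026 = 28562757767205736452046862/1712937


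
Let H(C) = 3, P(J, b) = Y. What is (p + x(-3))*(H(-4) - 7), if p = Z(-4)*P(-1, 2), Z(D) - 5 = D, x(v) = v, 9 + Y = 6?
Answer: 24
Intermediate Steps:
Y = -3 (Y = -9 + 6 = -3)
P(J, b) = -3
Z(D) = 5 + D
p = -3 (p = (5 - 4)*(-3) = 1*(-3) = -3)
(p + x(-3))*(H(-4) - 7) = (-3 - 3)*(3 - 7) = -6*(-4) = 24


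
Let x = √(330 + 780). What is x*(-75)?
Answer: -75*√1110 ≈ -2498.8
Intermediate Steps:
x = √1110 ≈ 33.317
x*(-75) = √1110*(-75) = -75*√1110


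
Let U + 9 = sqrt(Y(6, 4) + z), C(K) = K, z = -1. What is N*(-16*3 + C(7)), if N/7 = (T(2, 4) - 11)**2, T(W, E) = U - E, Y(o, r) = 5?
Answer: -138908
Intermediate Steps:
U = -7 (U = -9 + sqrt(5 - 1) = -9 + sqrt(4) = -9 + 2 = -7)
T(W, E) = -7 - E
N = 3388 (N = 7*((-7 - 1*4) - 11)**2 = 7*((-7 - 4) - 11)**2 = 7*(-11 - 11)**2 = 7*(-22)**2 = 7*484 = 3388)
N*(-16*3 + C(7)) = 3388*(-16*3 + 7) = 3388*(-48 + 7) = 3388*(-41) = -138908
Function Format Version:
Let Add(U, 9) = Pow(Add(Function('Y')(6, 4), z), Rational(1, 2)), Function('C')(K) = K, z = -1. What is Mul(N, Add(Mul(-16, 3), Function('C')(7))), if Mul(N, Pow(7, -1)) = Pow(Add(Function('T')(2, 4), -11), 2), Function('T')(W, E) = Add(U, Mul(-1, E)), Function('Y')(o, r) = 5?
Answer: -138908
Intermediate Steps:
U = -7 (U = Add(-9, Pow(Add(5, -1), Rational(1, 2))) = Add(-9, Pow(4, Rational(1, 2))) = Add(-9, 2) = -7)
Function('T')(W, E) = Add(-7, Mul(-1, E))
N = 3388 (N = Mul(7, Pow(Add(Add(-7, Mul(-1, 4)), -11), 2)) = Mul(7, Pow(Add(Add(-7, -4), -11), 2)) = Mul(7, Pow(Add(-11, -11), 2)) = Mul(7, Pow(-22, 2)) = Mul(7, 484) = 3388)
Mul(N, Add(Mul(-16, 3), Function('C')(7))) = Mul(3388, Add(Mul(-16, 3), 7)) = Mul(3388, Add(-48, 7)) = Mul(3388, -41) = -138908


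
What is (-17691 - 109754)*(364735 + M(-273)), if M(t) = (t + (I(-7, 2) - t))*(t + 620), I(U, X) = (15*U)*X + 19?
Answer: -38036979810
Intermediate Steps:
I(U, X) = 19 + 15*U*X (I(U, X) = 15*U*X + 19 = 19 + 15*U*X)
M(t) = -118420 - 191*t (M(t) = (t + ((19 + 15*(-7)*2) - t))*(t + 620) = (t + ((19 - 210) - t))*(620 + t) = (t + (-191 - t))*(620 + t) = -191*(620 + t) = -118420 - 191*t)
(-17691 - 109754)*(364735 + M(-273)) = (-17691 - 109754)*(364735 + (-118420 - 191*(-273))) = -127445*(364735 + (-118420 + 52143)) = -127445*(364735 - 66277) = -127445*298458 = -38036979810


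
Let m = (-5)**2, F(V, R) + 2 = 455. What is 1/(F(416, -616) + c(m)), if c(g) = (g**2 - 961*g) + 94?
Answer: -1/22853 ≈ -4.3758e-5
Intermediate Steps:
F(V, R) = 453 (F(V, R) = -2 + 455 = 453)
m = 25
c(g) = 94 + g**2 - 961*g
1/(F(416, -616) + c(m)) = 1/(453 + (94 + 25**2 - 961*25)) = 1/(453 + (94 + 625 - 24025)) = 1/(453 - 23306) = 1/(-22853) = -1/22853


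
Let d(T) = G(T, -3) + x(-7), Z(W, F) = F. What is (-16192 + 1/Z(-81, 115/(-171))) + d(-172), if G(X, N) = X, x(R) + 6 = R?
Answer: -1883526/115 ≈ -16378.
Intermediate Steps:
x(R) = -6 + R
d(T) = -13 + T (d(T) = T + (-6 - 7) = T - 13 = -13 + T)
(-16192 + 1/Z(-81, 115/(-171))) + d(-172) = (-16192 + 1/(115/(-171))) + (-13 - 172) = (-16192 + 1/(115*(-1/171))) - 185 = (-16192 + 1/(-115/171)) - 185 = (-16192 - 171/115) - 185 = -1862251/115 - 185 = -1883526/115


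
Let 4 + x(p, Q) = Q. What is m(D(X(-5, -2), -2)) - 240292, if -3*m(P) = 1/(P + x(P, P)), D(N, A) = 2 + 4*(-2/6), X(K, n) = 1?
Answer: -1922335/8 ≈ -2.4029e+5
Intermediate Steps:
x(p, Q) = -4 + Q
D(N, A) = ⅔ (D(N, A) = 2 + 4*(-2/6) = 2 + 4*(-1*⅓) = 2 + 4*(-⅓) = 2 - 4/3 = ⅔)
m(P) = -1/(3*(-4 + 2*P)) (m(P) = -1/(3*(P + (-4 + P))) = -1/(3*(-4 + 2*P)))
m(D(X(-5, -2), -2)) - 240292 = -1/(-12 + 6*(⅔)) - 240292 = -1/(-12 + 4) - 240292 = -1/(-8) - 240292 = -1*(-⅛) - 240292 = ⅛ - 240292 = -1922335/8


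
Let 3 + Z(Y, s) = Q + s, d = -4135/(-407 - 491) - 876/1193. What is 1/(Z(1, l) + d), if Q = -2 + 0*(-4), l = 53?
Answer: 1071314/55569479 ≈ 0.019279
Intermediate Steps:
d = 4146407/1071314 (d = -4135/(-898) - 876*1/1193 = -4135*(-1/898) - 876/1193 = 4135/898 - 876/1193 = 4146407/1071314 ≈ 3.8704)
Q = -2 (Q = -2 + 0 = -2)
Z(Y, s) = -5 + s (Z(Y, s) = -3 + (-2 + s) = -5 + s)
1/(Z(1, l) + d) = 1/((-5 + 53) + 4146407/1071314) = 1/(48 + 4146407/1071314) = 1/(55569479/1071314) = 1071314/55569479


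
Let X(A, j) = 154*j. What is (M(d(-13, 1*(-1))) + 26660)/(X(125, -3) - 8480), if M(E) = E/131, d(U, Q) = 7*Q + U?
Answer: -1746220/585701 ≈ -2.9814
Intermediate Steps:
d(U, Q) = U + 7*Q
M(E) = E/131 (M(E) = E*(1/131) = E/131)
(M(d(-13, 1*(-1))) + 26660)/(X(125, -3) - 8480) = ((-13 + 7*(1*(-1)))/131 + 26660)/(154*(-3) - 8480) = ((-13 + 7*(-1))/131 + 26660)/(-462 - 8480) = ((-13 - 7)/131 + 26660)/(-8942) = ((1/131)*(-20) + 26660)*(-1/8942) = (-20/131 + 26660)*(-1/8942) = (3492440/131)*(-1/8942) = -1746220/585701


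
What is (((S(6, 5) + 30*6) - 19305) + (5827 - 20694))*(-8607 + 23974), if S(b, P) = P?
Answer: -522278229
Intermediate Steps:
(((S(6, 5) + 30*6) - 19305) + (5827 - 20694))*(-8607 + 23974) = (((5 + 30*6) - 19305) + (5827 - 20694))*(-8607 + 23974) = (((5 + 180) - 19305) - 14867)*15367 = ((185 - 19305) - 14867)*15367 = (-19120 - 14867)*15367 = -33987*15367 = -522278229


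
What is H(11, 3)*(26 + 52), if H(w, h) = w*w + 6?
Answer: 9906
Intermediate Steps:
H(w, h) = 6 + w² (H(w, h) = w² + 6 = 6 + w²)
H(11, 3)*(26 + 52) = (6 + 11²)*(26 + 52) = (6 + 121)*78 = 127*78 = 9906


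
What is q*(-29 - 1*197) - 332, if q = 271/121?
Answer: -101418/121 ≈ -838.17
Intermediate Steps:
q = 271/121 (q = 271*(1/121) = 271/121 ≈ 2.2397)
q*(-29 - 1*197) - 332 = 271*(-29 - 1*197)/121 - 332 = 271*(-29 - 197)/121 - 332 = (271/121)*(-226) - 332 = -61246/121 - 332 = -101418/121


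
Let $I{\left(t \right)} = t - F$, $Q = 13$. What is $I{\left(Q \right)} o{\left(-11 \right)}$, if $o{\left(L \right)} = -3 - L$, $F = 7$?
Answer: $48$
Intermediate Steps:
$I{\left(t \right)} = -7 + t$ ($I{\left(t \right)} = t - 7 = -7 + t$)
$I{\left(Q \right)} o{\left(-11 \right)} = \left(-7 + 13\right) \left(-3 - -11\right) = 6 \left(-3 + 11\right) = 6 \cdot 8 = 48$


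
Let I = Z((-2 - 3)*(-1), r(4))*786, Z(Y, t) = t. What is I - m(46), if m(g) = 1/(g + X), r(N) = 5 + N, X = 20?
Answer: 466883/66 ≈ 7074.0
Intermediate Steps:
m(g) = 1/(20 + g) (m(g) = 1/(g + 20) = 1/(20 + g))
I = 7074 (I = (5 + 4)*786 = 9*786 = 7074)
I - m(46) = 7074 - 1/(20 + 46) = 7074 - 1/66 = 466883/66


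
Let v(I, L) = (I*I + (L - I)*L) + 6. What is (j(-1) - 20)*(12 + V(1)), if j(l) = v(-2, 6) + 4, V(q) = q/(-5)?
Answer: 2478/5 ≈ 495.60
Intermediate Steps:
v(I, L) = 6 + I² + L*(L - I) (v(I, L) = (I² + L*(L - I)) + 6 = 6 + I² + L*(L - I))
V(q) = -q/5 (V(q) = q*(-⅕) = -q/5)
j(l) = 62 (j(l) = (6 + (-2)² + 6² - 1*(-2)*6) + 4 = (6 + 4 + 36 + 12) + 4 = 58 + 4 = 62)
(j(-1) - 20)*(12 + V(1)) = (62 - 20)*(12 - ⅕*1) = 42*(12 - ⅕) = 42*(59/5) = 2478/5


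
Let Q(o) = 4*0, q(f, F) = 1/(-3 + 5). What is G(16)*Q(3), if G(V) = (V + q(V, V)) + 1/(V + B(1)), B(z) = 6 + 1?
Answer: 0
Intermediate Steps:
q(f, F) = ½ (q(f, F) = 1/2 = ½)
Q(o) = 0
B(z) = 7
G(V) = ½ + V + 1/(7 + V) (G(V) = (V + ½) + 1/(V + 7) = (½ + V) + 1/(7 + V) = ½ + V + 1/(7 + V))
G(16)*Q(3) = ((9 + 2*16² + 15*16)/(2*(7 + 16)))*0 = ((½)*(9 + 2*256 + 240)/23)*0 = ((½)*(1/23)*(9 + 512 + 240))*0 = ((½)*(1/23)*761)*0 = (761/46)*0 = 0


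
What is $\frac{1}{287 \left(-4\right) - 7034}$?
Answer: $- \frac{1}{8182} \approx -0.00012222$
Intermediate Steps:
$\frac{1}{287 \left(-4\right) - 7034} = \frac{1}{-1148 - 7034} = \frac{1}{-8182} = - \frac{1}{8182}$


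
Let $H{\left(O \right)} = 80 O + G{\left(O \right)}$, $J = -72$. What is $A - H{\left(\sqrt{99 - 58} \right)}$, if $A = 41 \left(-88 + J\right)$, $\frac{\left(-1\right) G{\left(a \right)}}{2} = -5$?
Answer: $-6570 - 80 \sqrt{41} \approx -7082.3$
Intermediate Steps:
$G{\left(a \right)} = 10$ ($G{\left(a \right)} = \left(-2\right) \left(-5\right) = 10$)
$H{\left(O \right)} = 10 + 80 O$ ($H{\left(O \right)} = 80 O + 10 = 10 + 80 O$)
$A = -6560$ ($A = 41 \left(-88 - 72\right) = 41 \left(-160\right) = -6560$)
$A - H{\left(\sqrt{99 - 58} \right)} = -6560 - \left(10 + 80 \sqrt{99 - 58}\right) = -6560 - \left(10 + 80 \sqrt{41}\right) = -6570 - 80 \sqrt{41}$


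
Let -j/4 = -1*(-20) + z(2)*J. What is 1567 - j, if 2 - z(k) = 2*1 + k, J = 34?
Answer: 1375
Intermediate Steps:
z(k) = -k (z(k) = 2 - (2*1 + k) = 2 - (2 + k) = 2 + (-2 - k) = -k)
j = 192 (j = -4*(-1*(-20) - 1*2*34) = -4*(20 - 2*34) = -4*(20 - 68) = -4*(-48) = 192)
1567 - j = 1567 - 1*192 = 1567 - 192 = 1375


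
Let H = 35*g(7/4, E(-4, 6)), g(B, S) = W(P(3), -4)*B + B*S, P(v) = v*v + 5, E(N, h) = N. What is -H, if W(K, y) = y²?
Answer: -735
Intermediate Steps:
P(v) = 5 + v² (P(v) = v² + 5 = 5 + v²)
g(B, S) = 16*B + B*S (g(B, S) = (-4)²*B + B*S = 16*B + B*S)
H = 735 (H = 35*((7/4)*(16 - 4)) = 35*((7*(¼))*12) = 35*((7/4)*12) = 35*21 = 735)
-H = -1*735 = -735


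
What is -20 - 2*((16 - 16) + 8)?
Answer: -36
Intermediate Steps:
-20 - 2*((16 - 16) + 8) = -20 - 2*(0 + 8) = -20 - 2*8 = -20 - 16 = -36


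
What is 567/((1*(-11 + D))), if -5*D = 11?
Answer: -945/22 ≈ -42.955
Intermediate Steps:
D = -11/5 (D = -⅕*11 = -11/5 ≈ -2.2000)
567/((1*(-11 + D))) = 567/((1*(-11 - 11/5))) = 567/((1*(-66/5))) = 567/(-66/5) = 567*(-5/66) = -945/22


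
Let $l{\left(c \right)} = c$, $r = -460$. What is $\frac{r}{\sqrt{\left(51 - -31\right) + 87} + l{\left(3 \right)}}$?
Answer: $- \frac{115}{4} \approx -28.75$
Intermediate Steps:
$\frac{r}{\sqrt{\left(51 - -31\right) + 87} + l{\left(3 \right)}} = - \frac{460}{\sqrt{\left(51 - -31\right) + 87} + 3} = - \frac{460}{\sqrt{\left(51 + 31\right) + 87} + 3} = - \frac{460}{\sqrt{82 + 87} + 3} = - \frac{460}{\sqrt{169} + 3} = - \frac{460}{13 + 3} = - \frac{460}{16} = \left(-460\right) \frac{1}{16} = - \frac{115}{4}$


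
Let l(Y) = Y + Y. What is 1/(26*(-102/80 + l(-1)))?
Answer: -20/1703 ≈ -0.011744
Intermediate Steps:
l(Y) = 2*Y
1/(26*(-102/80 + l(-1))) = 1/(26*(-102/80 + 2*(-1))) = 1/(26*(-102*1/80 - 2)) = 1/(26*(-51/40 - 2)) = 1/(26*(-131/40)) = 1/(-1703/20) = -20/1703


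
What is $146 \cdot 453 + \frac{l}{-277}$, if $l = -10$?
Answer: $\frac{18320236}{277} \approx 66138.0$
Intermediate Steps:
$146 \cdot 453 + \frac{l}{-277} = 146 \cdot 453 - \frac{10}{-277} = 66138 - - \frac{10}{277} = 66138 + \frac{10}{277} = \frac{18320236}{277}$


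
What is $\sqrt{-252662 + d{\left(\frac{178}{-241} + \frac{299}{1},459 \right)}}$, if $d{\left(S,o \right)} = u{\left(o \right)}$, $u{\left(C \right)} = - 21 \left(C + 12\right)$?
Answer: $i \sqrt{262553} \approx 512.4 i$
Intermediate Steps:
$u{\left(C \right)} = -252 - 21 C$ ($u{\left(C \right)} = - 21 \left(12 + C\right) = -252 - 21 C$)
$d{\left(S,o \right)} = -252 - 21 o$
$\sqrt{-252662 + d{\left(\frac{178}{-241} + \frac{299}{1},459 \right)}} = \sqrt{-252662 - 9891} = \sqrt{-262553} = i \sqrt{262553}$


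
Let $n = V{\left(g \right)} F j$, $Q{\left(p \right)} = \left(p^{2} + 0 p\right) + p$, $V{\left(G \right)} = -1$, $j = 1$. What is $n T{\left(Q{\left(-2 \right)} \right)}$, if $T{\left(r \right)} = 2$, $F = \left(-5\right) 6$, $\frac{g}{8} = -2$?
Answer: $60$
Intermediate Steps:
$g = -16$ ($g = 8 \left(-2\right) = -16$)
$F = -30$
$Q{\left(p \right)} = p + p^{2}$ ($Q{\left(p \right)} = \left(p^{2} + 0\right) + p = p^{2} + p = p + p^{2}$)
$n = 30$ ($n = \left(-1\right) \left(-30\right) 1 = 30 \cdot 1 = 30$)
$n T{\left(Q{\left(-2 \right)} \right)} = 30 \cdot 2 = 60$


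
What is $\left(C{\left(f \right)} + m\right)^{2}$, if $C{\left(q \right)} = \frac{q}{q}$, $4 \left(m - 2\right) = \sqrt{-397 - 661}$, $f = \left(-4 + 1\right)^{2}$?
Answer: $- \frac{457}{8} + \frac{69 i \sqrt{2}}{2} \approx -57.125 + 48.79 i$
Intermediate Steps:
$f = 9$ ($f = \left(-3\right)^{2} = 9$)
$m = 2 + \frac{23 i \sqrt{2}}{4}$ ($m = 2 + \frac{\sqrt{-397 - 661}}{4} = 2 + \frac{\sqrt{-1058}}{4} = 2 + \frac{23 i \sqrt{2}}{4} \approx 2.0 + 8.1317 i$)
$C{\left(q \right)} = 1$
$\left(C{\left(f \right)} + m\right)^{2} = \left(1 + \left(2 + \frac{23 i \sqrt{2}}{4}\right)\right)^{2} = \left(3 + \frac{23 i \sqrt{2}}{4}\right)^{2}$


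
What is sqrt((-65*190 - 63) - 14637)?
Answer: 5*I*sqrt(1082) ≈ 164.47*I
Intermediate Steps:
sqrt((-65*190 - 63) - 14637) = sqrt((-12350 - 63) - 14637) = sqrt(-12413 - 14637) = sqrt(-27050) = 5*I*sqrt(1082)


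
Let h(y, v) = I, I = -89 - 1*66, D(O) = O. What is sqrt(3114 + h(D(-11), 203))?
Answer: sqrt(2959) ≈ 54.397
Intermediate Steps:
I = -155 (I = -89 - 66 = -155)
h(y, v) = -155
sqrt(3114 + h(D(-11), 203)) = sqrt(3114 - 155) = sqrt(2959)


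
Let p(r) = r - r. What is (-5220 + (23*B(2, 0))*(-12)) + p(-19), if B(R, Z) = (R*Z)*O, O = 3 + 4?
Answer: -5220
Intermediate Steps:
O = 7
B(R, Z) = 7*R*Z (B(R, Z) = (R*Z)*7 = 7*R*Z)
p(r) = 0
(-5220 + (23*B(2, 0))*(-12)) + p(-19) = (-5220 + (23*(7*2*0))*(-12)) + 0 = (-5220 + (23*0)*(-12)) + 0 = (-5220 + 0*(-12)) + 0 = (-5220 + 0) + 0 = -5220 + 0 = -5220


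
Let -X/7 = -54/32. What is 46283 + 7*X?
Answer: 741851/16 ≈ 46366.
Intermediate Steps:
X = 189/16 (X = -(-378)/32 = -7*(-27/16) = 189/16 ≈ 11.813)
46283 + 7*X = 46283 + 7*(189/16) = 46283 + 1323/16 = 741851/16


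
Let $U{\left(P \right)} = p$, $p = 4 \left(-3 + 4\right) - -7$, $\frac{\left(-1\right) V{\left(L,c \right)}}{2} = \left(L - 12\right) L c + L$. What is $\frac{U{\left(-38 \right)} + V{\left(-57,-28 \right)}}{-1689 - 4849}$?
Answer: $- \frac{220373}{6538} \approx -33.706$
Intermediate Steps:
$V{\left(L,c \right)} = - 2 L - 2 L c \left(-12 + L\right)$ ($V{\left(L,c \right)} = - 2 \left(\left(L - 12\right) L c + L\right) = - 2 \left(\left(-12 + L\right) L c + L\right) = - 2 \left(L \left(-12 + L\right) c + L\right) = - 2 \left(L c \left(-12 + L\right) + L\right) = - 2 \left(L + L c \left(-12 + L\right)\right) = - 2 L - 2 L c \left(-12 + L\right)$)
$p = 11$ ($p = 4 \cdot 1 + 7 = 4 + 7 = 11$)
$U{\left(P \right)} = 11$
$\frac{U{\left(-38 \right)} + V{\left(-57,-28 \right)}}{-1689 - 4849} = \frac{11 + 2 \left(-57\right) \left(-1 + 12 \left(-28\right) - \left(-57\right) \left(-28\right)\right)}{-1689 - 4849} = \frac{11 + 2 \left(-57\right) \left(-1 - 336 - 1596\right)}{-6538} = \left(11 + 2 \left(-57\right) \left(-1933\right)\right) \left(- \frac{1}{6538}\right) = \left(11 + 220362\right) \left(- \frac{1}{6538}\right) = 220373 \left(- \frac{1}{6538}\right) = - \frac{220373}{6538}$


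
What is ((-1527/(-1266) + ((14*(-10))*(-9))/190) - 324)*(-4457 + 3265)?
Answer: 1510853444/4009 ≈ 3.7687e+5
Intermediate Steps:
((-1527/(-1266) + ((14*(-10))*(-9))/190) - 324)*(-4457 + 3265) = ((-1527*(-1/1266) - 140*(-9)*(1/190)) - 324)*(-1192) = ((509/422 + 1260*(1/190)) - 324)*(-1192) = ((509/422 + 126/19) - 324)*(-1192) = (62843/8018 - 324)*(-1192) = -2534989/8018*(-1192) = 1510853444/4009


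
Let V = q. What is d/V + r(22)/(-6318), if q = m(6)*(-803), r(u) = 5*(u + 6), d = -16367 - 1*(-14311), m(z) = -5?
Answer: -6775954/12683385 ≈ -0.53424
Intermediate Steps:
d = -2056 (d = -16367 + 14311 = -2056)
r(u) = 30 + 5*u (r(u) = 5*(6 + u) = 30 + 5*u)
q = 4015 (q = -5*(-803) = 4015)
V = 4015
d/V + r(22)/(-6318) = -2056/4015 + (30 + 5*22)/(-6318) = -2056*1/4015 + (30 + 110)*(-1/6318) = -2056/4015 + 140*(-1/6318) = -2056/4015 - 70/3159 = -6775954/12683385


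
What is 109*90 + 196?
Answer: 10006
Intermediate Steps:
109*90 + 196 = 9810 + 196 = 10006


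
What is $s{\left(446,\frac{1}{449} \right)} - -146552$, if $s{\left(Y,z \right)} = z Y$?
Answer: $\frac{65802294}{449} \approx 1.4655 \cdot 10^{5}$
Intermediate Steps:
$s{\left(Y,z \right)} = Y z$
$s{\left(446,\frac{1}{449} \right)} - -146552 = \frac{446}{449} - -146552 = 446 \cdot \frac{1}{449} + 146552 = \frac{446}{449} + 146552 = \frac{65802294}{449}$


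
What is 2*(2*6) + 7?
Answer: 31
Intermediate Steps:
2*(2*6) + 7 = 2*12 + 7 = 24 + 7 = 31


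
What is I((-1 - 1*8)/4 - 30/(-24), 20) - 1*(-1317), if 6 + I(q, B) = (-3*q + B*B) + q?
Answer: 1713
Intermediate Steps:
I(q, B) = -6 + B**2 - 2*q (I(q, B) = -6 + ((-3*q + B*B) + q) = -6 + ((-3*q + B**2) + q) = -6 + ((B**2 - 3*q) + q) = -6 + (B**2 - 2*q) = -6 + B**2 - 2*q)
I((-1 - 1*8)/4 - 30/(-24), 20) - 1*(-1317) = (-6 + 20**2 - 2*((-1 - 1*8)/4 - 30/(-24))) - 1*(-1317) = (-6 + 400 - 2*((-1 - 8)*(1/4) - 30*(-1/24))) + 1317 = (-6 + 400 - 2*(-9*1/4 + 5/4)) + 1317 = (-6 + 400 - 2*(-9/4 + 5/4)) + 1317 = (-6 + 400 - 2*(-1)) + 1317 = (-6 + 400 + 2) + 1317 = 396 + 1317 = 1713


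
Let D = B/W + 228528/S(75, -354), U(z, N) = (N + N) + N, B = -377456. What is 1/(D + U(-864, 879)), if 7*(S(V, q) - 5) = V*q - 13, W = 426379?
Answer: 706936382/1820935618487 ≈ 0.00038823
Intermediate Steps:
S(V, q) = 22/7 + V*q/7 (S(V, q) = 5 + (V*q - 13)/7 = 5 + (-13 + V*q)/7 = 5 + (-13/7 + V*q/7) = 22/7 + V*q/7)
U(z, N) = 3*N (U(z, N) = 2*N + N = 3*N)
D = -43255620847/706936382 (D = -377456/426379 + 228528/(22/7 + (1/7)*75*(-354)) = -377456*1/426379 + 228528/(22/7 - 26550/7) = -377456/426379 + 228528/(-26528/7) = -377456/426379 + 228528*(-7/26528) = -377456/426379 - 99981/1658 = -43255620847/706936382 ≈ -61.187)
1/(D + U(-864, 879)) = 1/(-43255620847/706936382 + 3*879) = 1/(-43255620847/706936382 + 2637) = 1/(1820935618487/706936382) = 706936382/1820935618487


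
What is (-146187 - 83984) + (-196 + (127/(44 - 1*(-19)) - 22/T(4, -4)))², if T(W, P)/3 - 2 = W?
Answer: -762307895/3969 ≈ -1.9207e+5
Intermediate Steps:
T(W, P) = 6 + 3*W
(-146187 - 83984) + (-196 + (127/(44 - 1*(-19)) - 22/T(4, -4)))² = (-146187 - 83984) + (-196 + (127/(44 - 1*(-19)) - 22/(6 + 3*4)))² = -230171 + (-196 + (127/(44 + 19) - 22/(6 + 12)))² = -230171 + (-196 + (127/63 - 22/18))² = -230171 + (-196 + (127*(1/63) - 22*1/18))² = -230171 + (-196 + (127/63 - 11/9))² = -230171 + (-196 + 50/63)² = -230171 + (-12298/63)² = -230171 + 151240804/3969 = -762307895/3969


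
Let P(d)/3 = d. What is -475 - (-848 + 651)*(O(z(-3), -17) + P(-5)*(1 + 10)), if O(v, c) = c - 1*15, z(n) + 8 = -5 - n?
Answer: -39284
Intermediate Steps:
z(n) = -13 - n (z(n) = -8 + (-5 - n) = -13 - n)
O(v, c) = -15 + c (O(v, c) = c - 15 = -15 + c)
P(d) = 3*d
-475 - (-848 + 651)*(O(z(-3), -17) + P(-5)*(1 + 10)) = -475 - (-848 + 651)*((-15 - 17) + (3*(-5))*(1 + 10)) = -475 - (-197)*(-32 - 15*11) = -475 - (-197)*(-32 - 165) = -475 - (-197)*(-197) = -475 - 1*38809 = -475 - 38809 = -39284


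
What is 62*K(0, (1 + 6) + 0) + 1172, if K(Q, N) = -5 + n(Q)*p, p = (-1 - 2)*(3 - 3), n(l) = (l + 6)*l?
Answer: 862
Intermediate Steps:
n(l) = l*(6 + l) (n(l) = (6 + l)*l = l*(6 + l))
p = 0 (p = -3*0 = 0)
K(Q, N) = -5 (K(Q, N) = -5 + (Q*(6 + Q))*0 = -5 + 0 = -5)
62*K(0, (1 + 6) + 0) + 1172 = 62*(-5) + 1172 = -310 + 1172 = 862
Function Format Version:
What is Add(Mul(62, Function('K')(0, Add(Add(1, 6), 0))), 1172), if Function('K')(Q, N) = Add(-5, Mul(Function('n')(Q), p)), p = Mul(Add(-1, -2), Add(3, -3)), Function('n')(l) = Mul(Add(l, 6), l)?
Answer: 862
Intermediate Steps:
Function('n')(l) = Mul(l, Add(6, l)) (Function('n')(l) = Mul(Add(6, l), l) = Mul(l, Add(6, l)))
p = 0 (p = Mul(-3, 0) = 0)
Function('K')(Q, N) = -5 (Function('K')(Q, N) = Add(-5, Mul(Mul(Q, Add(6, Q)), 0)) = Add(-5, 0) = -5)
Add(Mul(62, Function('K')(0, Add(Add(1, 6), 0))), 1172) = Add(Mul(62, -5), 1172) = Add(-310, 1172) = 862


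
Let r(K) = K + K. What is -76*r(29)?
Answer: -4408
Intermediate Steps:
r(K) = 2*K
-76*r(29) = -152*29 = -76*58 = -4408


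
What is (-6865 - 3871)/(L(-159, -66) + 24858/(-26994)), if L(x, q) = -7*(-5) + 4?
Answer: -24150632/85659 ≈ -281.94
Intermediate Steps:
L(x, q) = 39 (L(x, q) = 35 + 4 = 39)
(-6865 - 3871)/(L(-159, -66) + 24858/(-26994)) = (-6865 - 3871)/(39 + 24858/(-26994)) = -10736/(39 + 24858*(-1/26994)) = -10736/(39 - 4143/4499) = -10736/171318/4499 = -10736*4499/171318 = -24150632/85659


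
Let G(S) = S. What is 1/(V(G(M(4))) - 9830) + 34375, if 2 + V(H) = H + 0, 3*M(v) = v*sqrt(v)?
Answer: 1013649997/29488 ≈ 34375.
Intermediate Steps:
M(v) = v**(3/2)/3 (M(v) = (v*sqrt(v))/3 = v**(3/2)/3)
V(H) = -2 + H (V(H) = -2 + (H + 0) = -2 + H)
1/(V(G(M(4))) - 9830) + 34375 = 1/((-2 + 4**(3/2)/3) - 9830) + 34375 = 1/((-2 + (1/3)*8) - 9830) + 34375 = 1/((-2 + 8/3) - 9830) + 34375 = 1/(2/3 - 9830) + 34375 = 1/(-29488/3) + 34375 = -3/29488 + 34375 = 1013649997/29488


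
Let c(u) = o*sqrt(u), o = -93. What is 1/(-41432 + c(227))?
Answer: -41432/1714647301 + 93*sqrt(227)/1714647301 ≈ -2.3346e-5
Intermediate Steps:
c(u) = -93*sqrt(u)
1/(-41432 + c(227)) = 1/(-41432 - 93*sqrt(227))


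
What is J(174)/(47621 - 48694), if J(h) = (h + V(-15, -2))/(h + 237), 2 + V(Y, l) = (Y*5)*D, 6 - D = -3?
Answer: 503/441003 ≈ 0.0011406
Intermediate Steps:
D = 9 (D = 6 - 1*(-3) = 6 + 3 = 9)
V(Y, l) = -2 + 45*Y (V(Y, l) = -2 + (Y*5)*9 = -2 + (5*Y)*9 = -2 + 45*Y)
J(h) = (-677 + h)/(237 + h) (J(h) = (h + (-2 + 45*(-15)))/(h + 237) = (h + (-2 - 675))/(237 + h) = (h - 677)/(237 + h) = (-677 + h)/(237 + h))
J(174)/(47621 - 48694) = ((-677 + 174)/(237 + 174))/(47621 - 48694) = (-503/411)/(-1073) = ((1/411)*(-503))*(-1/1073) = -503/411*(-1/1073) = 503/441003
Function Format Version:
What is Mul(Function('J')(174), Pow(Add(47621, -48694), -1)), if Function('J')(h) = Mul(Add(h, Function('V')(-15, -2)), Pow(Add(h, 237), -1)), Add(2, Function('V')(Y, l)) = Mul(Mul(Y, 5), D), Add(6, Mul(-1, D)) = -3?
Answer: Rational(503, 441003) ≈ 0.0011406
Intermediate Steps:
D = 9 (D = Add(6, Mul(-1, -3)) = Add(6, 3) = 9)
Function('V')(Y, l) = Add(-2, Mul(45, Y)) (Function('V')(Y, l) = Add(-2, Mul(Mul(Y, 5), 9)) = Add(-2, Mul(Mul(5, Y), 9)) = Add(-2, Mul(45, Y)))
Function('J')(h) = Mul(Pow(Add(237, h), -1), Add(-677, h)) (Function('J')(h) = Mul(Add(h, Add(-2, Mul(45, -15))), Pow(Add(h, 237), -1)) = Mul(Add(h, Add(-2, -675)), Pow(Add(237, h), -1)) = Mul(Add(h, -677), Pow(Add(237, h), -1)) = Mul(Add(-677, h), Pow(Add(237, h), -1)) = Mul(Pow(Add(237, h), -1), Add(-677, h)))
Mul(Function('J')(174), Pow(Add(47621, -48694), -1)) = Mul(Mul(Pow(Add(237, 174), -1), Add(-677, 174)), Pow(Add(47621, -48694), -1)) = Mul(Mul(Pow(411, -1), -503), Pow(-1073, -1)) = Mul(Mul(Rational(1, 411), -503), Rational(-1, 1073)) = Mul(Rational(-503, 411), Rational(-1, 1073)) = Rational(503, 441003)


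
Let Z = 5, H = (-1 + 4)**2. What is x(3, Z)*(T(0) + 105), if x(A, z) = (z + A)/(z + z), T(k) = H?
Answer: 456/5 ≈ 91.200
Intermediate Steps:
H = 9 (H = 3**2 = 9)
T(k) = 9
x(A, z) = (A + z)/(2*z) (x(A, z) = (A + z)/((2*z)) = (A + z)*(1/(2*z)) = (A + z)/(2*z))
x(3, Z)*(T(0) + 105) = ((1/2)*(3 + 5)/5)*(9 + 105) = ((1/2)*(1/5)*8)*114 = (4/5)*114 = 456/5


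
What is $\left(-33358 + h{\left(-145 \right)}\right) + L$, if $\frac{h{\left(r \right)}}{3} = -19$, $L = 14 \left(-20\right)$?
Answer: $-33695$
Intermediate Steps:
$L = -280$
$h{\left(r \right)} = -57$ ($h{\left(r \right)} = 3 \left(-19\right) = -57$)
$\left(-33358 + h{\left(-145 \right)}\right) + L = \left(-33358 - 57\right) - 280 = -33415 - 280 = -33695$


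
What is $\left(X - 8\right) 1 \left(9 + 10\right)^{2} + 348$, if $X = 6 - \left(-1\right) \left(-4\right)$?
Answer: $-1818$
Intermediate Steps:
$X = 2$ ($X = 6 - 4 = 2$)
$\left(X - 8\right) 1 \left(9 + 10\right)^{2} + 348 = \left(2 - 8\right) 1 \left(9 + 10\right)^{2} + 348 = \left(-6\right) 1 \cdot 19^{2} + 348 = \left(-6\right) 361 + 348 = -2166 + 348 = -1818$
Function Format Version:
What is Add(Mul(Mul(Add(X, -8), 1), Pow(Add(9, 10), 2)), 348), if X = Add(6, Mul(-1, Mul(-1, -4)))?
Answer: -1818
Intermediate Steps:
X = 2 (X = Add(6, Mul(-1, 4)) = Add(6, -4) = 2)
Add(Mul(Mul(Add(X, -8), 1), Pow(Add(9, 10), 2)), 348) = Add(Mul(Mul(Add(2, -8), 1), Pow(Add(9, 10), 2)), 348) = Add(Mul(Mul(-6, 1), Pow(19, 2)), 348) = Add(Mul(-6, 361), 348) = Add(-2166, 348) = -1818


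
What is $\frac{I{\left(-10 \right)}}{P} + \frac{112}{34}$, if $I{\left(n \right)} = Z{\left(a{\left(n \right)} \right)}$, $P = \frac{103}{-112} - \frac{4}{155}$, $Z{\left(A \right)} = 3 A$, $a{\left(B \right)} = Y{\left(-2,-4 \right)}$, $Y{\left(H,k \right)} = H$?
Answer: $\frac{896616}{93007} \approx 9.6403$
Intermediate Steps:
$a{\left(B \right)} = -2$
$P = - \frac{16413}{17360}$ ($P = 103 \left(- \frac{1}{112}\right) - \frac{4}{155} = - \frac{103}{112} - \frac{4}{155} = - \frac{16413}{17360} \approx -0.94545$)
$I{\left(n \right)} = -6$ ($I{\left(n \right)} = 3 \left(-2\right) = -6$)
$\frac{I{\left(-10 \right)}}{P} + \frac{112}{34} = - \frac{6}{- \frac{16413}{17360}} + \frac{112}{34} = \left(-6\right) \left(- \frac{17360}{16413}\right) + 112 \cdot \frac{1}{34} = \frac{34720}{5471} + \frac{56}{17} = \frac{896616}{93007}$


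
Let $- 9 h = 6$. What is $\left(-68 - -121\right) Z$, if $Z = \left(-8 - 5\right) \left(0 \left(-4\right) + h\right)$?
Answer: $\frac{1378}{3} \approx 459.33$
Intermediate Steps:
$h = - \frac{2}{3}$ ($h = \left(- \frac{1}{9}\right) 6 = - \frac{2}{3} \approx -0.66667$)
$Z = \frac{26}{3}$ ($Z = \left(-8 - 5\right) \left(0 \left(-4\right) - \frac{2}{3}\right) = - 13 \left(0 - \frac{2}{3}\right) = \left(-13\right) \left(- \frac{2}{3}\right) = \frac{26}{3} \approx 8.6667$)
$\left(-68 - -121\right) Z = \left(-68 - -121\right) \frac{26}{3} = \left(-68 + 121\right) \frac{26}{3} = 53 \cdot \frac{26}{3} = \frac{1378}{3}$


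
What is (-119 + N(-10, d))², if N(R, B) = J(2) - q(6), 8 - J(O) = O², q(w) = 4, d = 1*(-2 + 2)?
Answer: 14161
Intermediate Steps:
d = 0 (d = 1*0 = 0)
J(O) = 8 - O²
N(R, B) = 0 (N(R, B) = (8 - 1*2²) - 1*4 = (8 - 1*4) - 4 = (8 - 4) - 4 = 4 - 4 = 0)
(-119 + N(-10, d))² = (-119 + 0)² = (-119)² = 14161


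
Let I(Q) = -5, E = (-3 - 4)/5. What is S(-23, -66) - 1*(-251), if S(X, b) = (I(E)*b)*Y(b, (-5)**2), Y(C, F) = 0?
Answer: 251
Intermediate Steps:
E = -7/5 (E = -7*1/5 = -7/5 ≈ -1.4000)
S(X, b) = 0 (S(X, b) = -5*b*0 = 0)
S(-23, -66) - 1*(-251) = 0 - 1*(-251) = 0 + 251 = 251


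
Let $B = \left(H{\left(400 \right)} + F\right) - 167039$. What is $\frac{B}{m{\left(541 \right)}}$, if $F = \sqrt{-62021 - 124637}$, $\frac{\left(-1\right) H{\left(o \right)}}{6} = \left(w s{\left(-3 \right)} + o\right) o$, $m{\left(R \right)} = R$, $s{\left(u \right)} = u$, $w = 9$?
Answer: $- \frac{1062239}{541} + \frac{i \sqrt{186658}}{541} \approx -1963.5 + 0.79859 i$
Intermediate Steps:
$H{\left(o \right)} = - 6 o \left(-27 + o\right)$ ($H{\left(o \right)} = - 6 \left(9 \left(-3\right) + o\right) o = - 6 \left(-27 + o\right) o = - 6 o \left(-27 + o\right)$)
$F = i \sqrt{186658}$ ($F = \sqrt{-186658} = i \sqrt{186658} \approx 432.04 i$)
$B = -1062239 + i \sqrt{186658}$ ($B = \left(6 \cdot 400 \left(27 - 400\right) + i \sqrt{186658}\right) - 167039 = \left(6 \cdot 400 \left(-373\right) + i \sqrt{186658}\right) - 167039 = \left(-895200 + i \sqrt{186658}\right) - 167039 = -1062239 + i \sqrt{186658} \approx -1.0622 \cdot 10^{6} + 432.04 i$)
$\frac{B}{m{\left(541 \right)}} = \frac{-1062239 + i \sqrt{186658}}{541} = \left(-1062239 + i \sqrt{186658}\right) \frac{1}{541} = - \frac{1062239}{541} + \frac{i \sqrt{186658}}{541}$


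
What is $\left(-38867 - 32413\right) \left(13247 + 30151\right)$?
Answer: $-3093409440$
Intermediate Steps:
$\left(-38867 - 32413\right) \left(13247 + 30151\right) = \left(-71280\right) 43398 = -3093409440$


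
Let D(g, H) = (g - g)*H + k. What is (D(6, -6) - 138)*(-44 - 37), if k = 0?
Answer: 11178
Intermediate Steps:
D(g, H) = 0 (D(g, H) = (g - g)*H + 0 = 0*H + 0 = 0 + 0 = 0)
(D(6, -6) - 138)*(-44 - 37) = (0 - 138)*(-44 - 37) = -138*(-81) = 11178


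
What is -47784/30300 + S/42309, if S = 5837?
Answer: -153736013/106830225 ≈ -1.4391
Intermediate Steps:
-47784/30300 + S/42309 = -47784/30300 + 5837/42309 = -47784*1/30300 + 5837*(1/42309) = -3982/2525 + 5837/42309 = -153736013/106830225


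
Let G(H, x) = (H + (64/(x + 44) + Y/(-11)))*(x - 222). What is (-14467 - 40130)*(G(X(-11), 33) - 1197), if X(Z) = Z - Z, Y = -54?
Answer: 1370439297/11 ≈ 1.2459e+8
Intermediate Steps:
X(Z) = 0
G(H, x) = (-222 + x)*(54/11 + H + 64/(44 + x)) (G(H, x) = (H + (64/(x + 44) - 54/(-11)))*(x - 222) = (H + (64/(44 + x) - 54*(-1/11)))*(-222 + x) = (H + (64/(44 + x) + 54/11))*(-222 + x) = (H + (54/11 + 64/(44 + x)))*(-222 + x) = (54/11 + H + 64/(44 + x))*(-222 + x) = (-222 + x)*(54/11 + H + 64/(44 + x)))
(-14467 - 40130)*(G(X(-11), 33) - 1197) = (-14467 - 40130)*((-683760 - 107448*0 - 8908*33 + 54*33² - 1958*0*33 + 11*0*33²)/(11*(44 + 33)) - 1197) = -54597*((1/11)*(-683760 + 0 - 293964 + 54*1089 + 0 + 11*0*1089)/77 - 1197) = -54597*((1/11)*(1/77)*(-683760 + 0 - 293964 + 58806 + 0 + 0) - 1197) = -54597*((1/11)*(1/77)*(-918918) - 1197) = -54597*(-11934/11 - 1197) = -54597*(-25101/11) = 1370439297/11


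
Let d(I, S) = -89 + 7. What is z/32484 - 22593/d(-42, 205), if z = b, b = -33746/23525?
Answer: 2158156723766/7832907525 ≈ 275.52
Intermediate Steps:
d(I, S) = -82
b = -33746/23525 (b = -33746*1/23525 = -33746/23525 ≈ -1.4345)
z = -33746/23525 ≈ -1.4345
z/32484 - 22593/d(-42, 205) = -33746/23525/32484 - 22593/(-82) = -33746/23525*1/32484 - 22593*(-1/82) = -16873/382093050 + 22593/82 = 2158156723766/7832907525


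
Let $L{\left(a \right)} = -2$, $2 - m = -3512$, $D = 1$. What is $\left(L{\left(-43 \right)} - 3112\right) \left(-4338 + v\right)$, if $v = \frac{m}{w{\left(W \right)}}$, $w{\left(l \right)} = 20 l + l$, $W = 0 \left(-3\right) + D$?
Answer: $12987456$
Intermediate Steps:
$m = 3514$ ($m = 2 - -3512 = 2 + 3512 = 3514$)
$W = 1$ ($W = 0 \left(-3\right) + 1 = 0 + 1 = 1$)
$w{\left(l \right)} = 21 l$
$v = \frac{502}{3}$ ($v = \frac{3514}{21 \cdot 1} = \frac{3514}{21} = 3514 \cdot \frac{1}{21} = \frac{502}{3} \approx 167.33$)
$\left(L{\left(-43 \right)} - 3112\right) \left(-4338 + v\right) = \left(-2 - 3112\right) \left(-4338 + \frac{502}{3}\right) = \left(-3114\right) \left(- \frac{12512}{3}\right) = 12987456$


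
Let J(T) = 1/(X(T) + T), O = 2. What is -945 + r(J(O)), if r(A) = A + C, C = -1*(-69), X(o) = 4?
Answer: -5255/6 ≈ -875.83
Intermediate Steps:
J(T) = 1/(4 + T)
C = 69
r(A) = 69 + A (r(A) = A + 69 = 69 + A)
-945 + r(J(O)) = -945 + (69 + 1/(4 + 2)) = -945 + (69 + 1/6) = -945 + (69 + ⅙) = -945 + 415/6 = -5255/6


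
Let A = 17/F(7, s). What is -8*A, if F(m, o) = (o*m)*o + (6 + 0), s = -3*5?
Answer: -8/93 ≈ -0.086022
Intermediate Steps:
s = -15
F(m, o) = 6 + m*o² (F(m, o) = (m*o)*o + 6 = m*o² + 6 = 6 + m*o²)
A = 1/93 (A = 17/(6 + 7*(-15)²) = 17/(6 + 7*225) = 17/(6 + 1575) = 17/1581 = 17*(1/1581) = 1/93 ≈ 0.010753)
-8*A = -8*1/93 = -8/93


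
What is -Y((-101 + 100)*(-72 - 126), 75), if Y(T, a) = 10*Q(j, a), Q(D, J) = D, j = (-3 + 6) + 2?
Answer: -50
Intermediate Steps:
j = 5 (j = 3 + 2 = 5)
Y(T, a) = 50 (Y(T, a) = 10*5 = 50)
-Y((-101 + 100)*(-72 - 126), 75) = -1*50 = -50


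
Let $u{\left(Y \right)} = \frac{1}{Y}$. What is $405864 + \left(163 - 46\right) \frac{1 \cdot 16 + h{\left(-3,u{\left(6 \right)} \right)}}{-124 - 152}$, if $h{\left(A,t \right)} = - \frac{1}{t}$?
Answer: $\frac{18669549}{46} \approx 4.0586 \cdot 10^{5}$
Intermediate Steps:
$405864 + \left(163 - 46\right) \frac{1 \cdot 16 + h{\left(-3,u{\left(6 \right)} \right)}}{-124 - 152} = 405864 + \left(163 - 46\right) \frac{1 \cdot 16 - \frac{1}{\frac{1}{6}}}{-124 - 152} = 405864 + \left(163 - 46\right) \frac{16 - \frac{1}{\frac{1}{6}}}{-276} = 405864 + 117 \left(16 - 6\right) \left(- \frac{1}{276}\right) = 405864 + 117 \cdot 10 \left(- \frac{1}{276}\right) = 405864 + 117 \left(- \frac{5}{138}\right) = 405864 - \frac{195}{46} = \frac{18669549}{46}$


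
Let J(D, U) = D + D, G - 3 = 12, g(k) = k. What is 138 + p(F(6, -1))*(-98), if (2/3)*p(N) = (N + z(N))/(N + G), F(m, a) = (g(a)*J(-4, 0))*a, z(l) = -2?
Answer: 348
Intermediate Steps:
G = 15 (G = 3 + 12 = 15)
J(D, U) = 2*D
F(m, a) = -8*a² (F(m, a) = (a*(2*(-4)))*a = (a*(-8))*a = (-8*a)*a = -8*a²)
p(N) = 3*(-2 + N)/(2*(15 + N)) (p(N) = 3*((N - 2)/(N + 15))/2 = 3*((-2 + N)/(15 + N))/2 = 3*(-2 + N)/(2*(15 + N)))
138 + p(F(6, -1))*(-98) = 138 + (3*(-2 - 8*(-1)²)/(2*(15 - 8*(-1)²)))*(-98) = 138 + (3*(-2 - 8*1)/(2*(15 - 8*1)))*(-98) = 138 + (3*(-2 - 8)/(2*(15 - 8)))*(-98) = 138 + ((3/2)*(-10)/7)*(-98) = 138 + ((3/2)*(⅐)*(-10))*(-98) = 138 - 15/7*(-98) = 138 + 210 = 348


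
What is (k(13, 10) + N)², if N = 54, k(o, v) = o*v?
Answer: 33856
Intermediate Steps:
(k(13, 10) + N)² = (13*10 + 54)² = (130 + 54)² = 184² = 33856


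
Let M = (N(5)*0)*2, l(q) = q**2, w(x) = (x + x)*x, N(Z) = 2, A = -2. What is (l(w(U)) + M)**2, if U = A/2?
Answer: 16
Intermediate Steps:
U = -1 (U = -2/2 = -2*1/2 = -1)
w(x) = 2*x**2 (w(x) = (2*x)*x = 2*x**2)
M = 0 (M = (2*0)*2 = 0*2 = 0)
(l(w(U)) + M)**2 = ((2*(-1)**2)**2 + 0)**2 = ((2*1)**2 + 0)**2 = (2**2 + 0)**2 = (4 + 0)**2 = 4**2 = 16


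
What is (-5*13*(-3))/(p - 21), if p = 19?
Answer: -195/2 ≈ -97.500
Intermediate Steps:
(-5*13*(-3))/(p - 21) = (-5*13*(-3))/(19 - 21) = -65*(-3)/(-2) = 195*(-½) = -195/2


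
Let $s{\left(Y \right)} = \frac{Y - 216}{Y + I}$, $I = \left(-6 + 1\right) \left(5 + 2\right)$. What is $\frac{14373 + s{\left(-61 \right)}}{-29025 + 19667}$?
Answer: $- \frac{1380085}{898368} \approx -1.5362$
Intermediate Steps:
$I = -35$ ($I = \left(-5\right) 7 = -35$)
$s{\left(Y \right)} = \frac{-216 + Y}{-35 + Y}$ ($s{\left(Y \right)} = \frac{Y - 216}{Y - 35} = \frac{-216 + Y}{-35 + Y}$)
$\frac{14373 + s{\left(-61 \right)}}{-29025 + 19667} = \frac{14373 + \frac{-216 - 61}{-35 - 61}}{-29025 + 19667} = \frac{14373 + \frac{1}{-96} \left(-277\right)}{-9358} = \left(14373 - - \frac{277}{96}\right) \left(- \frac{1}{9358}\right) = \left(14373 + \frac{277}{96}\right) \left(- \frac{1}{9358}\right) = \frac{1380085}{96} \left(- \frac{1}{9358}\right) = - \frac{1380085}{898368}$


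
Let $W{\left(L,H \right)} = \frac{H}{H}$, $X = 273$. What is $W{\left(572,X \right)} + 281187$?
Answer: $281188$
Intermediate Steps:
$W{\left(L,H \right)} = 1$
$W{\left(572,X \right)} + 281187 = 1 + 281187 = 281188$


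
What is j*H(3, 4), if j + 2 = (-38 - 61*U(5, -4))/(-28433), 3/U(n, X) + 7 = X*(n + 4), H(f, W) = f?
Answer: -7331361/1222619 ≈ -5.9964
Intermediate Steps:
U(n, X) = 3/(-7 + X*(4 + n)) (U(n, X) = 3/(-7 + X*(n + 4)) = 3/(-7 + X*(4 + n)))
j = -2443787/1222619 (j = -2 + (-38 - 183/(-7 + 4*(-4) - 4*5))/(-28433) = -2 + (-38 - 183/(-7 - 16 - 20))*(-1/28433) = -2 + (-38 - 183/(-43))*(-1/28433) = -2 + (-38 - 183*(-1)/43)*(-1/28433) = -2 + (-38 - 61*(-3/43))*(-1/28433) = -2 + (-38 + 183/43)*(-1/28433) = -2 - 1451/43*(-1/28433) = -2 + 1451/1222619 = -2443787/1222619 ≈ -1.9988)
j*H(3, 4) = -2443787/1222619*3 = -7331361/1222619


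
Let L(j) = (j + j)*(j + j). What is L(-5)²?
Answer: 10000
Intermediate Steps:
L(j) = 4*j² (L(j) = (2*j)*(2*j) = 4*j²)
L(-5)² = (4*(-5)²)² = (4*25)² = 100² = 10000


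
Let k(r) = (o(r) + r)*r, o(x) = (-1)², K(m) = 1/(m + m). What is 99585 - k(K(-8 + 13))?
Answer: 9958489/100 ≈ 99585.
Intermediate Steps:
K(m) = 1/(2*m)
o(x) = 1
k(r) = r*(1 + r) (k(r) = (1 + r)*r = r*(1 + r))
99585 - k(K(-8 + 13)) = 99585 - 1/(2*(-8 + 13))*(1 + 1/(2*(-8 + 13))) = 99585 - (½)/5*(1 + (½)/5) = 99585 - (½)*(⅕)*(1 + (½)*(⅕)) = 99585 - (1 + ⅒)/10 = 99585 - 11/(10*10) = 99585 - 1*11/100 = 99585 - 11/100 = 9958489/100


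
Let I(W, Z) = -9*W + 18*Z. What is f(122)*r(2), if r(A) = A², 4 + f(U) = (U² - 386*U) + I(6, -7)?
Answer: -129568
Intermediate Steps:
f(U) = -184 + U² - 386*U (f(U) = -4 + ((U² - 386*U) + (-9*6 + 18*(-7))) = -4 + ((U² - 386*U) + (-54 - 126)) = -4 + ((U² - 386*U) - 180) = -4 + (-180 + U² - 386*U) = -184 + U² - 386*U)
f(122)*r(2) = (-184 + 122² - 386*122)*2² = (-184 + 14884 - 47092)*4 = -32392*4 = -129568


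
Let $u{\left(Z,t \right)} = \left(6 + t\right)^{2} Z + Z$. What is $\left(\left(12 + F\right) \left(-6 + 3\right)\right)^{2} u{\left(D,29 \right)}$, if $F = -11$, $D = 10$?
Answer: $110340$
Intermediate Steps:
$u{\left(Z,t \right)} = Z + Z \left(6 + t\right)^{2}$ ($u{\left(Z,t \right)} = Z \left(6 + t\right)^{2} + Z = Z + Z \left(6 + t\right)^{2}$)
$\left(\left(12 + F\right) \left(-6 + 3\right)\right)^{2} u{\left(D,29 \right)} = \left(\left(12 - 11\right) \left(-6 + 3\right)\right)^{2} \cdot 10 \left(1 + \left(6 + 29\right)^{2}\right) = \left(1 \left(-3\right)\right)^{2} \cdot 10 \left(1 + 35^{2}\right) = \left(-3\right)^{2} \cdot 10 \left(1 + 1225\right) = 9 \cdot 10 \cdot 1226 = 9 \cdot 12260 = 110340$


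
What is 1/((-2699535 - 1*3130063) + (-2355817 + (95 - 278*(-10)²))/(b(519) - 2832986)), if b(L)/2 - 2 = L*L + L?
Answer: -1146611/6684280000617 ≈ -1.7154e-7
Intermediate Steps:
b(L) = 4 + 2*L + 2*L² (b(L) = 4 + 2*(L*L + L) = 4 + 2*(L² + L) = 4 + 2*(L + L²) = 4 + (2*L + 2*L²) = 4 + 2*L + 2*L²)
1/((-2699535 - 1*3130063) + (-2355817 + (95 - 278*(-10)²))/(b(519) - 2832986)) = 1/((-2699535 - 1*3130063) + (-2355817 + (95 - 278*(-10)²))/((4 + 2*519 + 2*519²) - 2832986)) = 1/((-2699535 - 3130063) + (-2355817 + (95 - 278*100))/((4 + 1038 + 2*269361) - 2832986)) = 1/(-5829598 + (-2355817 + (95 - 27800))/((4 + 1038 + 538722) - 2832986)) = 1/(-5829598 + (-2355817 - 27705)/(539764 - 2832986)) = 1/(-5829598 - 2383522/(-2293222)) = 1/(-5829598 - 2383522*(-1/2293222)) = 1/(-5829598 + 1191761/1146611) = 1/(-6684280000617/1146611) = -1146611/6684280000617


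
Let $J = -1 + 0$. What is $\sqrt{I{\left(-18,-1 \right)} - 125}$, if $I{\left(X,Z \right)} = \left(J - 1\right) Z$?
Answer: $i \sqrt{123} \approx 11.091 i$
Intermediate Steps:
$J = -1$
$I{\left(X,Z \right)} = - 2 Z$ ($I{\left(X,Z \right)} = \left(-1 - 1\right) Z = - 2 Z$)
$\sqrt{I{\left(-18,-1 \right)} - 125} = \sqrt{\left(-2\right) \left(-1\right) - 125} = \sqrt{2 - 125} = \sqrt{-123} = i \sqrt{123}$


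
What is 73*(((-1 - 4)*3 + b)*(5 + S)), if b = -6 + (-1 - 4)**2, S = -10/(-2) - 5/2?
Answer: 2190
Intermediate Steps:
S = 5/2 (S = -10*(-1/2) - 5*1/2 = 5 - 5/2 = 5/2 ≈ 2.5000)
b = 19 (b = -6 + (-5)**2 = -6 + 25 = 19)
73*(((-1 - 4)*3 + b)*(5 + S)) = 73*(((-1 - 4)*3 + 19)*(5 + 5/2)) = 73*((-5*3 + 19)*(15/2)) = 73*((-15 + 19)*(15/2)) = 73*(4*(15/2)) = 73*30 = 2190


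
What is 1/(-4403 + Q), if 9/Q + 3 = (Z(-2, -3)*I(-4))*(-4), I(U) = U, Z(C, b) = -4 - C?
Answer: -35/154114 ≈ -0.00022710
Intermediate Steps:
Q = -9/35 (Q = 9/(-3 + ((-4 - 1*(-2))*(-4))*(-4)) = 9/(-3 + ((-4 + 2)*(-4))*(-4)) = 9/(-3 - 2*(-4)*(-4)) = 9/(-3 + 8*(-4)) = 9/(-3 - 32) = 9/(-35) = 9*(-1/35) = -9/35 ≈ -0.25714)
1/(-4403 + Q) = 1/(-4403 - 9/35) = 1/(-154114/35) = -35/154114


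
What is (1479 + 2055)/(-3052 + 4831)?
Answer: 1178/593 ≈ 1.9865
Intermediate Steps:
(1479 + 2055)/(-3052 + 4831) = 3534/1779 = 3534*(1/1779) = 1178/593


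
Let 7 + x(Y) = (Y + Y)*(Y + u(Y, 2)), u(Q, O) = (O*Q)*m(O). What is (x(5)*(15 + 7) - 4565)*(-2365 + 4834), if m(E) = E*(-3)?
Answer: -41526111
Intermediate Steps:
m(E) = -3*E
u(Q, O) = -3*Q*O² (u(Q, O) = (O*Q)*(-3*O) = -3*Q*O²)
x(Y) = -7 - 22*Y² (x(Y) = -7 + (Y + Y)*(Y - 3*Y*2²) = -7 + (2*Y)*(Y - 3*Y*4) = -7 + (2*Y)*(Y - 12*Y) = -7 + (2*Y)*(-11*Y) = -7 - 22*Y²)
(x(5)*(15 + 7) - 4565)*(-2365 + 4834) = ((-7 - 22*5²)*(15 + 7) - 4565)*(-2365 + 4834) = ((-7 - 22*25)*22 - 4565)*2469 = ((-7 - 550)*22 - 4565)*2469 = (-557*22 - 4565)*2469 = (-12254 - 4565)*2469 = -16819*2469 = -41526111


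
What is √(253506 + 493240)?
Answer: √746746 ≈ 864.14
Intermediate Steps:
√(253506 + 493240) = √746746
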